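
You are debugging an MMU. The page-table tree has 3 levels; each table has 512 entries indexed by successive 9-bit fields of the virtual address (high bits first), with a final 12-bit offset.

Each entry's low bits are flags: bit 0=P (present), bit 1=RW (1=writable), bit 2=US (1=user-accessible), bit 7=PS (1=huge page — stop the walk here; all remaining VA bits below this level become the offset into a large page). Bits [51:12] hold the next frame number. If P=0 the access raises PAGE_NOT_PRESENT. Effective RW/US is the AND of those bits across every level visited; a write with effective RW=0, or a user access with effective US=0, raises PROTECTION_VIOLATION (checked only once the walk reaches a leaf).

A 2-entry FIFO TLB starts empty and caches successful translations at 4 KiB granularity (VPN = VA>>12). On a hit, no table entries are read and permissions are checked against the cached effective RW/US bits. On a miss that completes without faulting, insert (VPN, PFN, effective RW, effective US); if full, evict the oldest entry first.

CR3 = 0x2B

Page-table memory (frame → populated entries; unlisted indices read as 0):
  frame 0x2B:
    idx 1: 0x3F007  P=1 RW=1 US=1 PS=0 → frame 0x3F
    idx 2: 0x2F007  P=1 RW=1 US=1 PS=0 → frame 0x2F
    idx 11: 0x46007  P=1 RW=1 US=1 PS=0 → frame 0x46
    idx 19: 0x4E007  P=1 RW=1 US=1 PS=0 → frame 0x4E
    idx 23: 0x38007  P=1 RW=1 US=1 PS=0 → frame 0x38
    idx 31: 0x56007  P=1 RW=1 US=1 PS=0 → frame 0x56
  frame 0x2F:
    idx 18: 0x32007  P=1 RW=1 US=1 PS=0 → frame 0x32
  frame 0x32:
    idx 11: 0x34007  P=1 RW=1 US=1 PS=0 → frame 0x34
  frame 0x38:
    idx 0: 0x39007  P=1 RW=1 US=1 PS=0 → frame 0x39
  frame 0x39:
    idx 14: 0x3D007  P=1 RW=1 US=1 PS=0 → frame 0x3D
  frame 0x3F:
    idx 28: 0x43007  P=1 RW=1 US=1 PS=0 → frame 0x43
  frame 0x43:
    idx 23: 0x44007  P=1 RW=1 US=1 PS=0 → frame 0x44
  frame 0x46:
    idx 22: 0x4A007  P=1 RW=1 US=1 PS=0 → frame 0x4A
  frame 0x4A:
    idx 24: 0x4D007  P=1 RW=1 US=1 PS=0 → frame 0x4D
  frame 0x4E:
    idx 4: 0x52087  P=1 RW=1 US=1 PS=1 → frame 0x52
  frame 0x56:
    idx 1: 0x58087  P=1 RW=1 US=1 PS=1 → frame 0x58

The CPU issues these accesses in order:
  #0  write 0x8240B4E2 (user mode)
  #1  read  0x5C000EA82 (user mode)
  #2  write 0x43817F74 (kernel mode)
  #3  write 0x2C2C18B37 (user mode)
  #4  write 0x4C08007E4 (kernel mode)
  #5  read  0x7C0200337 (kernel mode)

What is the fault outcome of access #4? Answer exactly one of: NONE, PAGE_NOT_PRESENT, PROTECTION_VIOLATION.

Per-access translation:
#0 VA=0x8240B4E2 (w,user):
  lvl0: tbl 0x2B, slot 2 ⇒ 0x2F007 (P1/RW1/US1/PS0)
  lvl1: tbl 0x2F, slot 18 ⇒ 0x32007 (P1/RW1/US1/PS0)
  lvl2: tbl 0x32, slot 11 ⇒ 0x34007 (P1/RW1/US1/PS0)
  ⇒ phys 0x344E2  [3 reads]
#1 VA=0x5C000EA82 (r,user):
  lvl0: tbl 0x2B, slot 23 ⇒ 0x38007 (P1/RW1/US1/PS0)
  lvl1: tbl 0x38, slot 0 ⇒ 0x39007 (P1/RW1/US1/PS0)
  lvl2: tbl 0x39, slot 14 ⇒ 0x3D007 (P1/RW1/US1/PS0)
  ⇒ phys 0x3DA82  [3 reads]
#2 VA=0x43817F74 (w,kernel):
  lvl0: tbl 0x2B, slot 1 ⇒ 0x3F007 (P1/RW1/US1/PS0)
  lvl1: tbl 0x3F, slot 28 ⇒ 0x43007 (P1/RW1/US1/PS0)
  lvl2: tbl 0x43, slot 23 ⇒ 0x44007 (P1/RW1/US1/PS0)
  ⇒ phys 0x44F74  [3 reads]
#3 VA=0x2C2C18B37 (w,user):
  lvl0: tbl 0x2B, slot 11 ⇒ 0x46007 (P1/RW1/US1/PS0)
  lvl1: tbl 0x46, slot 22 ⇒ 0x4A007 (P1/RW1/US1/PS0)
  lvl2: tbl 0x4A, slot 24 ⇒ 0x4D007 (P1/RW1/US1/PS0)
  ⇒ phys 0x4DB37  [3 reads]
#4 VA=0x4C08007E4 (w,kernel):
  lvl0: tbl 0x2B, slot 19 ⇒ 0x4E007 (P1/RW1/US1/PS0)
  lvl1: tbl 0x4E, slot 4 ⇒ 0x52087 (P1/RW1/US1/PS1)
  ⇒ phys 0x527E4 (huge @L1)  [2 reads]
#5 VA=0x7C0200337 (r,kernel):
  lvl0: tbl 0x2B, slot 31 ⇒ 0x56007 (P1/RW1/US1/PS0)
  lvl1: tbl 0x56, slot 1 ⇒ 0x58087 (P1/RW1/US1/PS1)
  ⇒ phys 0x58337 (huge @L1)  [2 reads]

Access #4 fault: NONE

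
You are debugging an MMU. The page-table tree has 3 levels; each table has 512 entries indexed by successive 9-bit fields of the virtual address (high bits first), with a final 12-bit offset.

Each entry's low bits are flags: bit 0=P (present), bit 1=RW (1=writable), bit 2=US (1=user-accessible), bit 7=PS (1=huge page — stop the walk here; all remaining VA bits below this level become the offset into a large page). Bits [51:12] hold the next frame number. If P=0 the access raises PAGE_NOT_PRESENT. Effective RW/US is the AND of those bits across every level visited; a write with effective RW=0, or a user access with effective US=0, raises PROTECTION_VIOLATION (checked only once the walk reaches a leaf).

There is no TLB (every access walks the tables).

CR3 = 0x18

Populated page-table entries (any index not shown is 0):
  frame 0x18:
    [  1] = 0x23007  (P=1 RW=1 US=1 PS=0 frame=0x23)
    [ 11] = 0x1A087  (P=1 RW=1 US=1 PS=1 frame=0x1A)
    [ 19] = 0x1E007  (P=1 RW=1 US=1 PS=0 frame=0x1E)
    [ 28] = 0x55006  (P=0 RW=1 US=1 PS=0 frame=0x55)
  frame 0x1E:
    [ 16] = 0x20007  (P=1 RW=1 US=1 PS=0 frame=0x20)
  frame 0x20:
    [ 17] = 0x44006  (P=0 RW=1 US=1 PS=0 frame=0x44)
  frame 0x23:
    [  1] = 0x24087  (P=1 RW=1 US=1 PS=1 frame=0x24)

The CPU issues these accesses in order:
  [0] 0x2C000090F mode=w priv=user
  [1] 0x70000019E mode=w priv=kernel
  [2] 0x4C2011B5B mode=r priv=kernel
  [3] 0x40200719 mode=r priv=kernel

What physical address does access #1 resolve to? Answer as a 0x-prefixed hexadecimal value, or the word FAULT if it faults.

Walk each access:
#0 VA=0x2C000090F (w,user):
  [0] read 0x18 idx=11: raw=0x1A087 flags P=1 W=1 U=1 S=1
  ✓ 0x1A90F (huge @L0)  — 1 lookups
#1 VA=0x70000019E (w,kernel):
  [0] read 0x18 idx=28: raw=0x55006 flags P=0 W=1 U=1 S=0
  → PAGE_NOT_PRESENT  (1 entries read)
#2 VA=0x4C2011B5B (r,kernel):
  [0] read 0x18 idx=19: raw=0x1E007 flags P=1 W=1 U=1 S=0
  [1] read 0x1E idx=16: raw=0x20007 flags P=1 W=1 U=1 S=0
  [2] read 0x20 idx=17: raw=0x44006 flags P=0 W=1 U=1 S=0
  → PAGE_NOT_PRESENT  (3 entries read)
#3 VA=0x40200719 (r,kernel):
  [0] read 0x18 idx=1: raw=0x23007 flags P=1 W=1 U=1 S=0
  [1] read 0x23 idx=1: raw=0x24087 flags P=1 W=1 U=1 S=1
  ✓ 0x24719 (huge @L1)  — 2 lookups

Access #1 PA: FAULT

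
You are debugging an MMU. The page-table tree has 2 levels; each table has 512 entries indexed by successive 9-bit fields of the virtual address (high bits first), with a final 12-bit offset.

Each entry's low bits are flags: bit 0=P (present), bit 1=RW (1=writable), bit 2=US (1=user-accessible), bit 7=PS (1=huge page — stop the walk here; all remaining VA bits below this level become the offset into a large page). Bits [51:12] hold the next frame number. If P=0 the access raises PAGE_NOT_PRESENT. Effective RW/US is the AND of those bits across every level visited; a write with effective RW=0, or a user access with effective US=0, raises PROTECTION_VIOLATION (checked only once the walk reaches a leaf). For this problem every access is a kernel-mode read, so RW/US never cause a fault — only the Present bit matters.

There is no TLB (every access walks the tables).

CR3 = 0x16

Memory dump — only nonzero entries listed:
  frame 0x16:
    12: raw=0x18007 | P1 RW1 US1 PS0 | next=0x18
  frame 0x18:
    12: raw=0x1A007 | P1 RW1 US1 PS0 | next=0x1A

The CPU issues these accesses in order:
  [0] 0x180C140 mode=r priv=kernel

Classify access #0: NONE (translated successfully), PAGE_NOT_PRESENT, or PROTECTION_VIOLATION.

Walk each access:
#0 VA=0x180C140 (r,kernel):
  lvl0: tbl 0x16, slot 12 ⇒ 0x18007 (P1/RW1/US1/PS0)
  lvl1: tbl 0x18, slot 12 ⇒ 0x1A007 (P1/RW1/US1/PS0)
  ⇒ phys 0x1A140  [2 reads]

Access #0 fault: NONE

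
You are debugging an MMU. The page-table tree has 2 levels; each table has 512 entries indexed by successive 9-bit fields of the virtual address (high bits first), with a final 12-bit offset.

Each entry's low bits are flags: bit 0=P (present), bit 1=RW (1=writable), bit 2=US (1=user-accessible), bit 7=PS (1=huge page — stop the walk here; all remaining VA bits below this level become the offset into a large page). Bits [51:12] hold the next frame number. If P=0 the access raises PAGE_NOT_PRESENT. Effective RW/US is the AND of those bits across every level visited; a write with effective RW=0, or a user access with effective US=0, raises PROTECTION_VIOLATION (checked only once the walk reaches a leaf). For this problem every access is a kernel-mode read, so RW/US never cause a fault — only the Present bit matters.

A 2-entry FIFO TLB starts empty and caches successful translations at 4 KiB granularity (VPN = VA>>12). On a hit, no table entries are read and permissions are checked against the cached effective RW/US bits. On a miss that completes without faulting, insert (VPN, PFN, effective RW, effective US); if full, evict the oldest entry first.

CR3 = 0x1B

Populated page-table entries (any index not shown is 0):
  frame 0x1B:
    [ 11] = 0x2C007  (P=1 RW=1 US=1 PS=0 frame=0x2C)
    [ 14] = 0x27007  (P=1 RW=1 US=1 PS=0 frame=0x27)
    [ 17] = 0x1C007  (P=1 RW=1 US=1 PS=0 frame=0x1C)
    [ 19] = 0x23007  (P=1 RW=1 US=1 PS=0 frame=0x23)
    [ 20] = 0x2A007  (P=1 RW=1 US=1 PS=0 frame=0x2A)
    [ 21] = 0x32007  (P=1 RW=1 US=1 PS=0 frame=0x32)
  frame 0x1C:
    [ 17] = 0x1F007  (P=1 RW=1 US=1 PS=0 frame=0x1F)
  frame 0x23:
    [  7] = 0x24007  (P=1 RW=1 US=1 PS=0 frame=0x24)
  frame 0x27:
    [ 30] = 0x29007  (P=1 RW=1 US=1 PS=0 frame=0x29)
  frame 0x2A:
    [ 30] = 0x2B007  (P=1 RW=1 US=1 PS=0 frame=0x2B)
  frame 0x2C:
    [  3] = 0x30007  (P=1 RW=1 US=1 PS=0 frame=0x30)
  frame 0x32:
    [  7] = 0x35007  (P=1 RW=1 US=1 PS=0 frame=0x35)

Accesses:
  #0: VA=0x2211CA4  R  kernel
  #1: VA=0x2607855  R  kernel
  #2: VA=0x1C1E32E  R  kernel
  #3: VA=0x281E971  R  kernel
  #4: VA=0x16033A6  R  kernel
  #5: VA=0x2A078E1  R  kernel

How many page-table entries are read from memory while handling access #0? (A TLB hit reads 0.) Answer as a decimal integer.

Walk each access:
#0 VA=0x2211CA4 (r,kernel):
  [0] read 0x1B idx=17: raw=0x1C007 flags P=1 W=1 U=1 S=0
  [1] read 0x1C idx=17: raw=0x1F007 flags P=1 W=1 U=1 S=0
  ⇒ phys 0x1FCA4  [2 reads]
#1 VA=0x2607855 (r,kernel):
  [0] read 0x1B idx=19: raw=0x23007 flags P=1 W=1 U=1 S=0
  [1] read 0x23 idx=7: raw=0x24007 flags P=1 W=1 U=1 S=0
  ⇒ phys 0x24855  [2 reads]
#2 VA=0x1C1E32E (r,kernel):
  [0] read 0x1B idx=14: raw=0x27007 flags P=1 W=1 U=1 S=0
  [1] read 0x27 idx=30: raw=0x29007 flags P=1 W=1 U=1 S=0
  ⇒ phys 0x2932E  [2 reads]
#3 VA=0x281E971 (r,kernel):
  [0] read 0x1B idx=20: raw=0x2A007 flags P=1 W=1 U=1 S=0
  [1] read 0x2A idx=30: raw=0x2B007 flags P=1 W=1 U=1 S=0
  ⇒ phys 0x2B971  [2 reads]
#4 VA=0x16033A6 (r,kernel):
  [0] read 0x1B idx=11: raw=0x2C007 flags P=1 W=1 U=1 S=0
  [1] read 0x2C idx=3: raw=0x30007 flags P=1 W=1 U=1 S=0
  ⇒ phys 0x303A6  [2 reads]
#5 VA=0x2A078E1 (r,kernel):
  [0] read 0x1B idx=21: raw=0x32007 flags P=1 W=1 U=1 S=0
  [1] read 0x32 idx=7: raw=0x35007 flags P=1 W=1 U=1 S=0
  ⇒ phys 0x358E1  [2 reads]

Entries read for #0: 2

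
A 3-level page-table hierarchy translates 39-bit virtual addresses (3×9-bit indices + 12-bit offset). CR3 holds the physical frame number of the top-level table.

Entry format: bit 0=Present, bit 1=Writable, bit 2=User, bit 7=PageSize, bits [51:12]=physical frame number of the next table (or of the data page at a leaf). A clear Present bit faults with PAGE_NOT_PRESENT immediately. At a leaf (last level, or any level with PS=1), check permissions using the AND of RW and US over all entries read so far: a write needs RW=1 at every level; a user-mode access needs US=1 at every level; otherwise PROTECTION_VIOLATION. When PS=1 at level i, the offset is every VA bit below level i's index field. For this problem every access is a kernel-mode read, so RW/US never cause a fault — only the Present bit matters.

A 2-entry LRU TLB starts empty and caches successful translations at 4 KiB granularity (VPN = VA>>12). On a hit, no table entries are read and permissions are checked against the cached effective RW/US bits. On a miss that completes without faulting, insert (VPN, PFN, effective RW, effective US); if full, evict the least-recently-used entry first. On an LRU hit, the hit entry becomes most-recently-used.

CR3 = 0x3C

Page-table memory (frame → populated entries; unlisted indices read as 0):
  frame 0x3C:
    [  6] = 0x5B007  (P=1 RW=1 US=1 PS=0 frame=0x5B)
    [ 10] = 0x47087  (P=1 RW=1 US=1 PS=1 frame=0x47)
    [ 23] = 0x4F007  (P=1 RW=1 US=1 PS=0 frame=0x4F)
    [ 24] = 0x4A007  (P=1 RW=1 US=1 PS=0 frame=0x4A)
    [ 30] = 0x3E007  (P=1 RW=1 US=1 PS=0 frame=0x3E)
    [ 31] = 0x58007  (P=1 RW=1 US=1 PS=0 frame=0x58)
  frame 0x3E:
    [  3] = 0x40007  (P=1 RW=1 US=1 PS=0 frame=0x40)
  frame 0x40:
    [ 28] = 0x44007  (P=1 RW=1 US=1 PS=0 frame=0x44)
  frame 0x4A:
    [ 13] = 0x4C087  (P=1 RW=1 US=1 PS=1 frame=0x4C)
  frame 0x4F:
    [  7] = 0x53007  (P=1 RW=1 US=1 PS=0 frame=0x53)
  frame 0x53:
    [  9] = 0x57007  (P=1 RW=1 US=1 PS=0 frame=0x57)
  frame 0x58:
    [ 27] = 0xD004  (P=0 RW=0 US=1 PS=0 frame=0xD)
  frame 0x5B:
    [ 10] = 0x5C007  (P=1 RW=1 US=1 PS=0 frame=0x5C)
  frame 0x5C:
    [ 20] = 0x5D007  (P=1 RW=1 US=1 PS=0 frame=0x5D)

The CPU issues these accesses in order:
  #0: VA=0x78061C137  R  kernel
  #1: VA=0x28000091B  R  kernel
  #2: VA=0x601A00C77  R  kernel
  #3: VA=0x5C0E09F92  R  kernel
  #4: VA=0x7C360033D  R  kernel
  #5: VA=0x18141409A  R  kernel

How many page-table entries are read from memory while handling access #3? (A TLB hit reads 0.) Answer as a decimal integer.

Trace:
#0 VA=0x78061C137 (r,kernel):
  L0 @0x3C[30] → 0x3E007  P=1,RW=1,US=1,PS=0
  L1 @0x3E[3] → 0x40007  P=1,RW=1,US=1,PS=0
  L2 @0x40[28] → 0x44007  P=1,RW=1,US=1,PS=0
  → PA=0x44137  (3 entries read)
#1 VA=0x28000091B (r,kernel):
  L0 @0x3C[10] → 0x47087  P=1,RW=1,US=1,PS=1
  → PA=0x4791B (huge @L0)  (1 entries read)
#2 VA=0x601A00C77 (r,kernel):
  L0 @0x3C[24] → 0x4A007  P=1,RW=1,US=1,PS=0
  L1 @0x4A[13] → 0x4C087  P=1,RW=1,US=1,PS=1
  → PA=0x4CC77 (huge @L1)  (2 entries read)
#3 VA=0x5C0E09F92 (r,kernel):
  L0 @0x3C[23] → 0x4F007  P=1,RW=1,US=1,PS=0
  L1 @0x4F[7] → 0x53007  P=1,RW=1,US=1,PS=0
  L2 @0x53[9] → 0x57007  P=1,RW=1,US=1,PS=0
  → PA=0x57F92  (3 entries read)
#4 VA=0x7C360033D (r,kernel):
  L0 @0x3C[31] → 0x58007  P=1,RW=1,US=1,PS=0
  L1 @0x58[27] → 0xD004  P=0,RW=0,US=1,PS=0
  → PAGE_NOT_PRESENT  (2 entries read)
#5 VA=0x18141409A (r,kernel):
  L0 @0x3C[6] → 0x5B007  P=1,RW=1,US=1,PS=0
  L1 @0x5B[10] → 0x5C007  P=1,RW=1,US=1,PS=0
  L2 @0x5C[20] → 0x5D007  P=1,RW=1,US=1,PS=0
  → PA=0x5D09A  (3 entries read)

Entries read for #3: 3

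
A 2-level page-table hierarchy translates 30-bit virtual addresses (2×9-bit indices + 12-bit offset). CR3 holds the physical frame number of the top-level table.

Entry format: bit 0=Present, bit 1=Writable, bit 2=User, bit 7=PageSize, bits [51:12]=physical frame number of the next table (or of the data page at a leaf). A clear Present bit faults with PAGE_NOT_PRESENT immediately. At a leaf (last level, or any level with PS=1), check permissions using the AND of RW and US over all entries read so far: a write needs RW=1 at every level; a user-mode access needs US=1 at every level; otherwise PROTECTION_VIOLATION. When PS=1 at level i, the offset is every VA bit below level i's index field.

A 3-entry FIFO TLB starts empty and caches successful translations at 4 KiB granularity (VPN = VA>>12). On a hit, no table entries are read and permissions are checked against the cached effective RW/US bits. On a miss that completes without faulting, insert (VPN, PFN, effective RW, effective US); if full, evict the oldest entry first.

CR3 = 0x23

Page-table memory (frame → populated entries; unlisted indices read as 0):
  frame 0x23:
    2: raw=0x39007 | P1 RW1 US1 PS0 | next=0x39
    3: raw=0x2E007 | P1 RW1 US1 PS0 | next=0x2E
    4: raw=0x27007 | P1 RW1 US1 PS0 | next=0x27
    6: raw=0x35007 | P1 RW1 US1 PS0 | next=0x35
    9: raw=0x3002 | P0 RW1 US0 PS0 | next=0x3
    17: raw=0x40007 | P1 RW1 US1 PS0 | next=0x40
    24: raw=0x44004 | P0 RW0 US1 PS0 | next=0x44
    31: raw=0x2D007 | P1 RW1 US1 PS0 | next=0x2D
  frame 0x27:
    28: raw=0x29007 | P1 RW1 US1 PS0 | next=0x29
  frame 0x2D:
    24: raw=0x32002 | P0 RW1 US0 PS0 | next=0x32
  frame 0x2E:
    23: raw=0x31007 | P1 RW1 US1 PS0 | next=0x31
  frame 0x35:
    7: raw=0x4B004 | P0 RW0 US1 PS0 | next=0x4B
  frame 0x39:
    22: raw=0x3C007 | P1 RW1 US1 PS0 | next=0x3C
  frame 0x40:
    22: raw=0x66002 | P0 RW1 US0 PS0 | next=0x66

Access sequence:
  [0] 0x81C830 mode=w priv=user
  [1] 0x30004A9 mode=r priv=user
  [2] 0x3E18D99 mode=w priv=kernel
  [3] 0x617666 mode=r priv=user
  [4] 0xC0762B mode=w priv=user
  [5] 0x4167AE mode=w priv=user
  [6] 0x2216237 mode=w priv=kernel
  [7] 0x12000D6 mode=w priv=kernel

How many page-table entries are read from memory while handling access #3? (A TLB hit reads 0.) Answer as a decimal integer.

Trace:
#0 VA=0x81C830 (w,user):
  [0] read 0x23 idx=4: raw=0x27007 flags P=1 W=1 U=1 S=0
  [1] read 0x27 idx=28: raw=0x29007 flags P=1 W=1 U=1 S=0
  ⇒ phys 0x29830  [2 reads]
#1 VA=0x30004A9 (r,user):
  [0] read 0x23 idx=24: raw=0x44004 flags P=0 W=0 U=1 S=0
  ⇒ fault: PAGE_NOT_PRESENT  — 1 lookups
#2 VA=0x3E18D99 (w,kernel):
  [0] read 0x23 idx=31: raw=0x2D007 flags P=1 W=1 U=1 S=0
  [1] read 0x2D idx=24: raw=0x32002 flags P=0 W=1 U=0 S=0
  ⇒ fault: PAGE_NOT_PRESENT  — 2 lookups
#3 VA=0x617666 (r,user):
  [0] read 0x23 idx=3: raw=0x2E007 flags P=1 W=1 U=1 S=0
  [1] read 0x2E idx=23: raw=0x31007 flags P=1 W=1 U=1 S=0
  ⇒ phys 0x31666  [2 reads]
#4 VA=0xC0762B (w,user):
  [0] read 0x23 idx=6: raw=0x35007 flags P=1 W=1 U=1 S=0
  [1] read 0x35 idx=7: raw=0x4B004 flags P=0 W=0 U=1 S=0
  ⇒ fault: PAGE_NOT_PRESENT  — 2 lookups
#5 VA=0x4167AE (w,user):
  [0] read 0x23 idx=2: raw=0x39007 flags P=1 W=1 U=1 S=0
  [1] read 0x39 idx=22: raw=0x3C007 flags P=1 W=1 U=1 S=0
  ⇒ phys 0x3C7AE  [2 reads]
#6 VA=0x2216237 (w,kernel):
  [0] read 0x23 idx=17: raw=0x40007 flags P=1 W=1 U=1 S=0
  [1] read 0x40 idx=22: raw=0x66002 flags P=0 W=1 U=0 S=0
  ⇒ fault: PAGE_NOT_PRESENT  — 2 lookups
#7 VA=0x12000D6 (w,kernel):
  [0] read 0x23 idx=9: raw=0x3002 flags P=0 W=1 U=0 S=0
  ⇒ fault: PAGE_NOT_PRESENT  — 1 lookups

Entries read for #3: 2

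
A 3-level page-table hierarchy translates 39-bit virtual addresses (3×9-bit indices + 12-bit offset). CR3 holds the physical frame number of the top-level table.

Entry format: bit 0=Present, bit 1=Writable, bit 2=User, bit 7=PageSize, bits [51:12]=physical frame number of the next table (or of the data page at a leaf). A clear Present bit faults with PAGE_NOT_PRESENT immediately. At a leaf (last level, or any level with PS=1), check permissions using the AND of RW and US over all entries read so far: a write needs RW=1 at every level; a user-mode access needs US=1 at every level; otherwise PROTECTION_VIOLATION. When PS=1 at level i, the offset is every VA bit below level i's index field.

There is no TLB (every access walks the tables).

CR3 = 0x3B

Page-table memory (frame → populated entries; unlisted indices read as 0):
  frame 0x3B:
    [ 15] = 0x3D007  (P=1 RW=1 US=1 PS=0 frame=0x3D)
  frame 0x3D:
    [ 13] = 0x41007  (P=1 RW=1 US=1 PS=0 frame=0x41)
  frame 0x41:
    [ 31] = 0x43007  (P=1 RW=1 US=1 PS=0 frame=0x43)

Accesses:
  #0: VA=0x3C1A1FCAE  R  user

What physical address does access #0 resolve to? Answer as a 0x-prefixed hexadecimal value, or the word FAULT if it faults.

Per-access translation:
#0 VA=0x3C1A1FCAE (r,user):
  L0: frame=0x3B idx=15 entry=0x3D007 [P=1 RW=1 US=1 PS=0]
  L1: frame=0x3D idx=13 entry=0x41007 [P=1 RW=1 US=1 PS=0]
  L2: frame=0x41 idx=31 entry=0x43007 [P=1 RW=1 US=1 PS=0]
  ✓ 0x43CAE  — 3 lookups

Access #0 PA: 0x43CAE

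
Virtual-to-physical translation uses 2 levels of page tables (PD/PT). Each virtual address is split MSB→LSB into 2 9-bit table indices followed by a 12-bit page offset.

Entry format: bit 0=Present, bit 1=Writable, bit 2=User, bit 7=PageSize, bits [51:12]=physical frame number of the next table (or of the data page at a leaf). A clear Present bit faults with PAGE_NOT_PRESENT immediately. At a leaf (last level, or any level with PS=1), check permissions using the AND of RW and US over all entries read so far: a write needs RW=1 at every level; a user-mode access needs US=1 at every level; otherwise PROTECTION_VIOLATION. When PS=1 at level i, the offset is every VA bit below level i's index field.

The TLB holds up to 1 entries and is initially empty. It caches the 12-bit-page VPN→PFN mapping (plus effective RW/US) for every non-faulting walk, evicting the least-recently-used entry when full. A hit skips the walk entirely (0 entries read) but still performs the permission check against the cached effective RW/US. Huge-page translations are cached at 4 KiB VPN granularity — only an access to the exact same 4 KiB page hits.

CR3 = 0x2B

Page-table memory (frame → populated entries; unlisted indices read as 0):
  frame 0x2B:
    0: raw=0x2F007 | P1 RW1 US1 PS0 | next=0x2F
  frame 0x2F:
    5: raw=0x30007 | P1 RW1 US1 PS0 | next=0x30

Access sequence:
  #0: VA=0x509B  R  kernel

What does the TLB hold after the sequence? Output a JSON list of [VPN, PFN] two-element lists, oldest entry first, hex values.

Walk each access:
#0 VA=0x509B (r,kernel):
  L0: frame=0x2B idx=0 entry=0x2F007 [P=1 RW=1 US=1 PS=0]
  L1: frame=0x2F idx=5 entry=0x30007 [P=1 RW=1 US=1 PS=0]
  → PA=0x3009B  (2 entries read)

TLB: [["0x5", "0x30"]]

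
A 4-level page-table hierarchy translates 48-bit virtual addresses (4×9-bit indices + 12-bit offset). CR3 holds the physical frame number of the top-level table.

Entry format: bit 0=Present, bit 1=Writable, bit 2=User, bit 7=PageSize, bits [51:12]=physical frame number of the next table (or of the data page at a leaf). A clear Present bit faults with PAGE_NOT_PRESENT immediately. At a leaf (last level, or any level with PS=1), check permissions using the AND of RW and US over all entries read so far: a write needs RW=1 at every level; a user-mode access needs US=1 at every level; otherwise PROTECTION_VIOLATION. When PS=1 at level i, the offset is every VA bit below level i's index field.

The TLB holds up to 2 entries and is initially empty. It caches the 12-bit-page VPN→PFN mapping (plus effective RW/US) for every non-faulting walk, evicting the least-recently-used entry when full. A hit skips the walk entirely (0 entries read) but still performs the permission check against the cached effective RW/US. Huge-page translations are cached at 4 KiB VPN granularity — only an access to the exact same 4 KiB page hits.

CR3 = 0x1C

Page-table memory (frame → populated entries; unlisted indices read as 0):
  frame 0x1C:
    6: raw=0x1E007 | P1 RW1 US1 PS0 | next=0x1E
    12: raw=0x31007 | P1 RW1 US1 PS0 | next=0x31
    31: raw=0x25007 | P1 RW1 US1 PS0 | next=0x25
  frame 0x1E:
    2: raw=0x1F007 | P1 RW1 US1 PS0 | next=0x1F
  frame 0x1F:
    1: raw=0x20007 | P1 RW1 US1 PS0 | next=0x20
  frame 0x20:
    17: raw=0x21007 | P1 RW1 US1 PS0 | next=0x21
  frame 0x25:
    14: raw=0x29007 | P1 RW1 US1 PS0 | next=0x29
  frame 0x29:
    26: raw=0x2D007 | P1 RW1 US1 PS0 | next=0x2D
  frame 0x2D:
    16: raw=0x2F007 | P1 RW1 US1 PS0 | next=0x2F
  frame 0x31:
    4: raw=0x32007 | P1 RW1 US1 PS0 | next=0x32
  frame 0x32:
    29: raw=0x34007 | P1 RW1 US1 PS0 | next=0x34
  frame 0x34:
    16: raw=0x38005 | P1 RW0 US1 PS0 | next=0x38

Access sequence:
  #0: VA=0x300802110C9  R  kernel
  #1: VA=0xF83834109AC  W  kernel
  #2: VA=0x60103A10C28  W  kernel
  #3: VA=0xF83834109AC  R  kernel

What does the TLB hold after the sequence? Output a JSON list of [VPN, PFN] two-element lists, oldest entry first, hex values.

Trace:
#0 VA=0x300802110C9 (r,kernel):
  L0 @0x1C[6] → 0x1E007  P=1,RW=1,US=1,PS=0
  L1 @0x1E[2] → 0x1F007  P=1,RW=1,US=1,PS=0
  L2 @0x1F[1] → 0x20007  P=1,RW=1,US=1,PS=0
  L3 @0x20[17] → 0x21007  P=1,RW=1,US=1,PS=0
  ✓ 0x210C9  — 4 lookups
#1 VA=0xF83834109AC (w,kernel):
  L0 @0x1C[31] → 0x25007  P=1,RW=1,US=1,PS=0
  L1 @0x25[14] → 0x29007  P=1,RW=1,US=1,PS=0
  L2 @0x29[26] → 0x2D007  P=1,RW=1,US=1,PS=0
  L3 @0x2D[16] → 0x2F007  P=1,RW=1,US=1,PS=0
  ✓ 0x2F9AC  — 4 lookups
#2 VA=0x60103A10C28 (w,kernel):
  L0 @0x1C[12] → 0x31007  P=1,RW=1,US=1,PS=0
  L1 @0x31[4] → 0x32007  P=1,RW=1,US=1,PS=0
  L2 @0x32[29] → 0x34007  P=1,RW=1,US=1,PS=0
  L3 @0x34[16] → 0x38005  P=1,RW=0,US=1,PS=0
  ✗ PROTECTION_VIOLATION  [4 reads]
#3 VA=0xF83834109AC (r,kernel):
  TLB hit vpn=0xF8383410 → PA=0x2F9AC

TLB: [["0x30080211", "0x21"], ["0xF8383410", "0x2F"]]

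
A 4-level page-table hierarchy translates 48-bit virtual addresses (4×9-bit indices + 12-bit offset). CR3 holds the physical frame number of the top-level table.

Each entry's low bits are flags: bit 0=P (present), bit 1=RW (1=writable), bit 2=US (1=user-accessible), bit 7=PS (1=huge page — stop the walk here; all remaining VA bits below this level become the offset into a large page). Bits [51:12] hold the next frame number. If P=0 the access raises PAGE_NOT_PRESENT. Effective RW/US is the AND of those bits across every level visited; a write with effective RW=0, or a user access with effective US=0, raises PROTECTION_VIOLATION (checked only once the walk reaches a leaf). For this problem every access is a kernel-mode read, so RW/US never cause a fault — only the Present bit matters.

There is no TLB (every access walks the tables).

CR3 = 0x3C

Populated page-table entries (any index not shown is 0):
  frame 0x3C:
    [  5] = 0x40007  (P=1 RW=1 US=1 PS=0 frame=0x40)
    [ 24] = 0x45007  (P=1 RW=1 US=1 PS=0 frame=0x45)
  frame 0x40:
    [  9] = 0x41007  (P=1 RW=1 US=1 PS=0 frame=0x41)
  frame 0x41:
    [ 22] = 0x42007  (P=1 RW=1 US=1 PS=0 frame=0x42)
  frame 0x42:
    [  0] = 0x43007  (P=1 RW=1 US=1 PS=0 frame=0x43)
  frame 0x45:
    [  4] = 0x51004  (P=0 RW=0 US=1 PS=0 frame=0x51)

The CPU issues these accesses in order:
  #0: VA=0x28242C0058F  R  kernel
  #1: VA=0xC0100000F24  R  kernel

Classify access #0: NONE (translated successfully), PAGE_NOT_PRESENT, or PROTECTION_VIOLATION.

Trace:
#0 VA=0x28242C0058F (r,kernel):
  [0] read 0x3C idx=5: raw=0x40007 flags P=1 W=1 U=1 S=0
  [1] read 0x40 idx=9: raw=0x41007 flags P=1 W=1 U=1 S=0
  [2] read 0x41 idx=22: raw=0x42007 flags P=1 W=1 U=1 S=0
  [3] read 0x42 idx=0: raw=0x43007 flags P=1 W=1 U=1 S=0
  ⇒ phys 0x4358F  [4 reads]
#1 VA=0xC0100000F24 (r,kernel):
  [0] read 0x3C idx=24: raw=0x45007 flags P=1 W=1 U=1 S=0
  [1] read 0x45 idx=4: raw=0x51004 flags P=0 W=0 U=1 S=0
  → PAGE_NOT_PRESENT  (2 entries read)

Access #0 fault: NONE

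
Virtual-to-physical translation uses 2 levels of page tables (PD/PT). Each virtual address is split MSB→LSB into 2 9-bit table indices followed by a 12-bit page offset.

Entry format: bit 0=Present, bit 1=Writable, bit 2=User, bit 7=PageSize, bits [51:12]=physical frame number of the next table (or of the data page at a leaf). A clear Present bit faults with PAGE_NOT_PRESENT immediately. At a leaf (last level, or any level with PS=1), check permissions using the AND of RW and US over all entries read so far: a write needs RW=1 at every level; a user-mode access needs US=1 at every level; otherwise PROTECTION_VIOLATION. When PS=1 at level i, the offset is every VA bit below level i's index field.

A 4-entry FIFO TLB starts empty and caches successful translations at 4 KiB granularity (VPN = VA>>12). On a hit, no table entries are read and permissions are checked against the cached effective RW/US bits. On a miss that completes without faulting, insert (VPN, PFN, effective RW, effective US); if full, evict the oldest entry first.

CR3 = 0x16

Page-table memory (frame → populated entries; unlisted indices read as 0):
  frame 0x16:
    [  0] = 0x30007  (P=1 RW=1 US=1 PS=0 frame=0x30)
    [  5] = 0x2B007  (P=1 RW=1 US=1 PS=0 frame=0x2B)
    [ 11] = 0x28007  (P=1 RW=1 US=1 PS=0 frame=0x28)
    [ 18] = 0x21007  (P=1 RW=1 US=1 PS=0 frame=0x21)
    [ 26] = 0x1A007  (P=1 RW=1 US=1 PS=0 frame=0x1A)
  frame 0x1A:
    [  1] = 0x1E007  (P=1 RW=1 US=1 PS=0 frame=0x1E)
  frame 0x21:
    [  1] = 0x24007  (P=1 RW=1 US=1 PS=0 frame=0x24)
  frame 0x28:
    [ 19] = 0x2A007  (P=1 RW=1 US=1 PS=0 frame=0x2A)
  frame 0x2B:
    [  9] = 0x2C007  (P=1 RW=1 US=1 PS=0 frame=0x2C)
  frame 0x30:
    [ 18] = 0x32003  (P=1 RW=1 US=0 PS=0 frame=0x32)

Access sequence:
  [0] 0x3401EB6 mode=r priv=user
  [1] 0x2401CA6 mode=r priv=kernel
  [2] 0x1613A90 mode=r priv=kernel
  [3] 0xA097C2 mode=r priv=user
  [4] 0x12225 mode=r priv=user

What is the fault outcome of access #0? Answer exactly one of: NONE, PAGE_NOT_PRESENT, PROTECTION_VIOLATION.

Walk each access:
#0 VA=0x3401EB6 (r,user):
  lvl0: tbl 0x16, slot 26 ⇒ 0x1A007 (P1/RW1/US1/PS0)
  lvl1: tbl 0x1A, slot 1 ⇒ 0x1E007 (P1/RW1/US1/PS0)
  ✓ 0x1EEB6  — 2 lookups
#1 VA=0x2401CA6 (r,kernel):
  lvl0: tbl 0x16, slot 18 ⇒ 0x21007 (P1/RW1/US1/PS0)
  lvl1: tbl 0x21, slot 1 ⇒ 0x24007 (P1/RW1/US1/PS0)
  ✓ 0x24CA6  — 2 lookups
#2 VA=0x1613A90 (r,kernel):
  lvl0: tbl 0x16, slot 11 ⇒ 0x28007 (P1/RW1/US1/PS0)
  lvl1: tbl 0x28, slot 19 ⇒ 0x2A007 (P1/RW1/US1/PS0)
  ✓ 0x2AA90  — 2 lookups
#3 VA=0xA097C2 (r,user):
  lvl0: tbl 0x16, slot 5 ⇒ 0x2B007 (P1/RW1/US1/PS0)
  lvl1: tbl 0x2B, slot 9 ⇒ 0x2C007 (P1/RW1/US1/PS0)
  ✓ 0x2C7C2  — 2 lookups
#4 VA=0x12225 (r,user):
  lvl0: tbl 0x16, slot 0 ⇒ 0x30007 (P1/RW1/US1/PS0)
  lvl1: tbl 0x30, slot 18 ⇒ 0x32003 (P1/RW1/US0/PS0)
  ✗ PROTECTION_VIOLATION  [2 reads]

Access #0 fault: NONE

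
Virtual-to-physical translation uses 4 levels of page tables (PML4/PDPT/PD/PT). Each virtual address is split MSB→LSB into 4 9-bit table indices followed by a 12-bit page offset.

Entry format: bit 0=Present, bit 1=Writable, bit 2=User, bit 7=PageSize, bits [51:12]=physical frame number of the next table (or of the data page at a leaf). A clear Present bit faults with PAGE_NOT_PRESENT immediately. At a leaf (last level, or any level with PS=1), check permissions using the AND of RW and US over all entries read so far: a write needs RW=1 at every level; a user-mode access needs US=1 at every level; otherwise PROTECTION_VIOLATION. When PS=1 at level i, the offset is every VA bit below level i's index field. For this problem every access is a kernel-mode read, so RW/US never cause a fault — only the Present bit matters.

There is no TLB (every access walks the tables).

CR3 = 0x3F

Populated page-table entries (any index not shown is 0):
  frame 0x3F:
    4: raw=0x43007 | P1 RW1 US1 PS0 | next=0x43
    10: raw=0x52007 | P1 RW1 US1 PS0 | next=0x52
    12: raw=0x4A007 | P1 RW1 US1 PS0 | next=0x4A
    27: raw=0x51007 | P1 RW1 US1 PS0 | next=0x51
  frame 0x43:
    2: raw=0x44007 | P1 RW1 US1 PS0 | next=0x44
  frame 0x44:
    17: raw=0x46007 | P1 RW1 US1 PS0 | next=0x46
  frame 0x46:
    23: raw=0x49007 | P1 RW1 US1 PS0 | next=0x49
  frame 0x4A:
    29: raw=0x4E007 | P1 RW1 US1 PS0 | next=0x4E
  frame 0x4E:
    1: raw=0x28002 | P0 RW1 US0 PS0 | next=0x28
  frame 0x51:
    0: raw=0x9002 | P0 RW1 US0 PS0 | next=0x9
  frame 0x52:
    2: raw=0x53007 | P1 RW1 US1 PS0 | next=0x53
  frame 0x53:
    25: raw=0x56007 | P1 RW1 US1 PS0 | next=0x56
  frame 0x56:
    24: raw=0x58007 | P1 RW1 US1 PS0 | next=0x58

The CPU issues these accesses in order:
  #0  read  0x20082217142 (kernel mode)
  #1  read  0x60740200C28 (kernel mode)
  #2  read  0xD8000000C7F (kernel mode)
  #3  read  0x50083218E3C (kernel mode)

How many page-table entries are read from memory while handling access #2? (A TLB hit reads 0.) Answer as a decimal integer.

Walk each access:
#0 VA=0x20082217142 (r,kernel):
  L0 @0x3F[4] → 0x43007  P=1,RW=1,US=1,PS=0
  L1 @0x43[2] → 0x44007  P=1,RW=1,US=1,PS=0
  L2 @0x44[17] → 0x46007  P=1,RW=1,US=1,PS=0
  L3 @0x46[23] → 0x49007  P=1,RW=1,US=1,PS=0
  → PA=0x49142  (4 entries read)
#1 VA=0x60740200C28 (r,kernel):
  L0 @0x3F[12] → 0x4A007  P=1,RW=1,US=1,PS=0
  L1 @0x4A[29] → 0x4E007  P=1,RW=1,US=1,PS=0
  L2 @0x4E[1] → 0x28002  P=0,RW=1,US=0,PS=0
  ✗ PAGE_NOT_PRESENT  [3 reads]
#2 VA=0xD8000000C7F (r,kernel):
  L0 @0x3F[27] → 0x51007  P=1,RW=1,US=1,PS=0
  L1 @0x51[0] → 0x9002  P=0,RW=1,US=0,PS=0
  ✗ PAGE_NOT_PRESENT  [2 reads]
#3 VA=0x50083218E3C (r,kernel):
  L0 @0x3F[10] → 0x52007  P=1,RW=1,US=1,PS=0
  L1 @0x52[2] → 0x53007  P=1,RW=1,US=1,PS=0
  L2 @0x53[25] → 0x56007  P=1,RW=1,US=1,PS=0
  L3 @0x56[24] → 0x58007  P=1,RW=1,US=1,PS=0
  → PA=0x58E3C  (4 entries read)

Entries read for #2: 2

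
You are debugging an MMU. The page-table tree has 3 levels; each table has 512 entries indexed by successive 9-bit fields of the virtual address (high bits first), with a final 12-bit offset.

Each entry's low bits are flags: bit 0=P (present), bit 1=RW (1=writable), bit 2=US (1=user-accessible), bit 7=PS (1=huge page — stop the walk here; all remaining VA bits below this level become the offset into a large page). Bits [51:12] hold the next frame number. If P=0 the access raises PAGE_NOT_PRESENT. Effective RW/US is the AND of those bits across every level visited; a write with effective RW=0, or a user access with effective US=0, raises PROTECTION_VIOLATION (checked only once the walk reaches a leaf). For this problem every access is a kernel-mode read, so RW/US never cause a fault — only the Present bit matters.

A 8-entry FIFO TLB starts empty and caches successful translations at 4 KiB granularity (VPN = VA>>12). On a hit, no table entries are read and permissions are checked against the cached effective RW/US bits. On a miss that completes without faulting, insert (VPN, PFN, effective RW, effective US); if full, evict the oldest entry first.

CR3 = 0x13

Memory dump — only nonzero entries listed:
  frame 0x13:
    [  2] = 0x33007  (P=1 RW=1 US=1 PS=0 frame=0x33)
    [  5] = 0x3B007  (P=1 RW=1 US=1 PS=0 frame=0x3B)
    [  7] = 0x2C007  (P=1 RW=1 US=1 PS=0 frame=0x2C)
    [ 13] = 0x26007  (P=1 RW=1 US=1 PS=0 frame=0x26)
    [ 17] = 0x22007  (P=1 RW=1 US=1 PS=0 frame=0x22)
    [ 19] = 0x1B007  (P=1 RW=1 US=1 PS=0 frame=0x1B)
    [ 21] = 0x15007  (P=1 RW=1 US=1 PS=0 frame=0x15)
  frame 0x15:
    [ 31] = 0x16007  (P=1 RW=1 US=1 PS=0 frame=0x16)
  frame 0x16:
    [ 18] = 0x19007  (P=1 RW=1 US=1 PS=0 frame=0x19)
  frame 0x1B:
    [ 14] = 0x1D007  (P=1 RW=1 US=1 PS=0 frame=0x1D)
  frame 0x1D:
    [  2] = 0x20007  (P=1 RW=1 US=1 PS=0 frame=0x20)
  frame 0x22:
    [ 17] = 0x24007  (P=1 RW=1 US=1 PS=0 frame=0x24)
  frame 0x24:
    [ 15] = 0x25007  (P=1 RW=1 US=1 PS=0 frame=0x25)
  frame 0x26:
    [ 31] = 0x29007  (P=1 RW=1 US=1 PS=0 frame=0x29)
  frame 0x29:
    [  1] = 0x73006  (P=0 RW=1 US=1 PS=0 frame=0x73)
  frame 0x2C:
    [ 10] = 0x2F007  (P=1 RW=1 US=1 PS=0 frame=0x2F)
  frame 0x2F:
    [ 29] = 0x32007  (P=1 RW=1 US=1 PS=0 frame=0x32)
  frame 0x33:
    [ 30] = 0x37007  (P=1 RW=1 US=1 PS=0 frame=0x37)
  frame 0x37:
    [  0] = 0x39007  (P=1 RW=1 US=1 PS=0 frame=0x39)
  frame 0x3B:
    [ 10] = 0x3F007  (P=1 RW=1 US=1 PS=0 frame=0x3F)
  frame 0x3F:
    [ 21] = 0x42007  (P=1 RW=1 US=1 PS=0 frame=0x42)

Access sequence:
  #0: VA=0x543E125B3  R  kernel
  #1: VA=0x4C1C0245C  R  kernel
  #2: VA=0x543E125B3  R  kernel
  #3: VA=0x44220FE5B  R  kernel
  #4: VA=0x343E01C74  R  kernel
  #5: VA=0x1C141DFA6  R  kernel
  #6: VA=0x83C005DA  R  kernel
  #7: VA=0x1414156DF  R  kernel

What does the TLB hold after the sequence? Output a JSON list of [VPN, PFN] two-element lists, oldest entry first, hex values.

Trace:
#0 VA=0x543E125B3 (r,kernel):
  lvl0: tbl 0x13, slot 21 ⇒ 0x15007 (P1/RW1/US1/PS0)
  lvl1: tbl 0x15, slot 31 ⇒ 0x16007 (P1/RW1/US1/PS0)
  lvl2: tbl 0x16, slot 18 ⇒ 0x19007 (P1/RW1/US1/PS0)
  ✓ 0x195B3  — 3 lookups
#1 VA=0x4C1C0245C (r,kernel):
  lvl0: tbl 0x13, slot 19 ⇒ 0x1B007 (P1/RW1/US1/PS0)
  lvl1: tbl 0x1B, slot 14 ⇒ 0x1D007 (P1/RW1/US1/PS0)
  lvl2: tbl 0x1D, slot 2 ⇒ 0x20007 (P1/RW1/US1/PS0)
  ✓ 0x2045C  — 3 lookups
#2 VA=0x543E125B3 (r,kernel):
  TLB hit vpn=0x543E12 → PA=0x195B3
#3 VA=0x44220FE5B (r,kernel):
  lvl0: tbl 0x13, slot 17 ⇒ 0x22007 (P1/RW1/US1/PS0)
  lvl1: tbl 0x22, slot 17 ⇒ 0x24007 (P1/RW1/US1/PS0)
  lvl2: tbl 0x24, slot 15 ⇒ 0x25007 (P1/RW1/US1/PS0)
  ✓ 0x25E5B  — 3 lookups
#4 VA=0x343E01C74 (r,kernel):
  lvl0: tbl 0x13, slot 13 ⇒ 0x26007 (P1/RW1/US1/PS0)
  lvl1: tbl 0x26, slot 31 ⇒ 0x29007 (P1/RW1/US1/PS0)
  lvl2: tbl 0x29, slot 1 ⇒ 0x73006 (P0/RW1/US1/PS0)
  ✗ PAGE_NOT_PRESENT  [3 reads]
#5 VA=0x1C141DFA6 (r,kernel):
  lvl0: tbl 0x13, slot 7 ⇒ 0x2C007 (P1/RW1/US1/PS0)
  lvl1: tbl 0x2C, slot 10 ⇒ 0x2F007 (P1/RW1/US1/PS0)
  lvl2: tbl 0x2F, slot 29 ⇒ 0x32007 (P1/RW1/US1/PS0)
  ✓ 0x32FA6  — 3 lookups
#6 VA=0x83C005DA (r,kernel):
  lvl0: tbl 0x13, slot 2 ⇒ 0x33007 (P1/RW1/US1/PS0)
  lvl1: tbl 0x33, slot 30 ⇒ 0x37007 (P1/RW1/US1/PS0)
  lvl2: tbl 0x37, slot 0 ⇒ 0x39007 (P1/RW1/US1/PS0)
  ✓ 0x395DA  — 3 lookups
#7 VA=0x1414156DF (r,kernel):
  lvl0: tbl 0x13, slot 5 ⇒ 0x3B007 (P1/RW1/US1/PS0)
  lvl1: tbl 0x3B, slot 10 ⇒ 0x3F007 (P1/RW1/US1/PS0)
  lvl2: tbl 0x3F, slot 21 ⇒ 0x42007 (P1/RW1/US1/PS0)
  ✓ 0x426DF  — 3 lookups

TLB: [["0x543E12", "0x19"], ["0x4C1C02", "0x20"], ["0x44220F", "0x25"], ["0x1C141D", "0x32"], ["0x83C00", "0x39"], ["0x141415", "0x42"]]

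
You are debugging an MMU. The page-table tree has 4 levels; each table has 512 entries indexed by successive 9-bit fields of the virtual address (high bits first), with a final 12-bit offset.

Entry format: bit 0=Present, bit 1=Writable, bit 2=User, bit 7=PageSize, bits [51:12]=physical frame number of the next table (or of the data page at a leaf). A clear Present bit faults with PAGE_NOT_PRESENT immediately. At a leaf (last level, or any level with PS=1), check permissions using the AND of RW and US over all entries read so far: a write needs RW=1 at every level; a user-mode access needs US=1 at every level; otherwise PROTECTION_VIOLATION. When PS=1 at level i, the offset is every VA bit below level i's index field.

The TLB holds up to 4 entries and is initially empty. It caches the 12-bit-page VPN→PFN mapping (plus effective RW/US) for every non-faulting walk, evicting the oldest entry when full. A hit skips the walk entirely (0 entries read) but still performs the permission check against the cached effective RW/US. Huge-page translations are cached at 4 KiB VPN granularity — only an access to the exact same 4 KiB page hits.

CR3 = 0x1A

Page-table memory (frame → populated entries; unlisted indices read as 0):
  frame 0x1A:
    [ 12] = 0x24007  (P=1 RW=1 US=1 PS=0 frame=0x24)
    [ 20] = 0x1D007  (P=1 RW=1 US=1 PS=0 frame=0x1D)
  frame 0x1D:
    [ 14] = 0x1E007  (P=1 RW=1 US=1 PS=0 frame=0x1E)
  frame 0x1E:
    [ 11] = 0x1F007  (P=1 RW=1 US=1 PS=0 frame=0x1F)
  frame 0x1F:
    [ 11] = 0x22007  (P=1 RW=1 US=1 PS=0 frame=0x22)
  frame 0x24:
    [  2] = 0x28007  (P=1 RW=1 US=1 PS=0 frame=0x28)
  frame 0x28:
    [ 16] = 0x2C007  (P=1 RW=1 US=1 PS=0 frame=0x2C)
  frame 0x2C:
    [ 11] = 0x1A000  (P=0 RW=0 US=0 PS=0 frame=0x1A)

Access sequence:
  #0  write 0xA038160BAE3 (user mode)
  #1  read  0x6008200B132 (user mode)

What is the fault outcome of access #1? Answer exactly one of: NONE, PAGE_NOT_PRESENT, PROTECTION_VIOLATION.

Walk each access:
#0 VA=0xA038160BAE3 (w,user):
  L0 @0x1A[20] → 0x1D007  P=1,RW=1,US=1,PS=0
  L1 @0x1D[14] → 0x1E007  P=1,RW=1,US=1,PS=0
  L2 @0x1E[11] → 0x1F007  P=1,RW=1,US=1,PS=0
  L3 @0x1F[11] → 0x22007  P=1,RW=1,US=1,PS=0
  ⇒ phys 0x22AE3  [4 reads]
#1 VA=0x6008200B132 (r,user):
  L0 @0x1A[12] → 0x24007  P=1,RW=1,US=1,PS=0
  L1 @0x24[2] → 0x28007  P=1,RW=1,US=1,PS=0
  L2 @0x28[16] → 0x2C007  P=1,RW=1,US=1,PS=0
  L3 @0x2C[11] → 0x1A000  P=0,RW=0,US=0,PS=0
  ✗ PAGE_NOT_PRESENT  [4 reads]

Access #1 fault: PAGE_NOT_PRESENT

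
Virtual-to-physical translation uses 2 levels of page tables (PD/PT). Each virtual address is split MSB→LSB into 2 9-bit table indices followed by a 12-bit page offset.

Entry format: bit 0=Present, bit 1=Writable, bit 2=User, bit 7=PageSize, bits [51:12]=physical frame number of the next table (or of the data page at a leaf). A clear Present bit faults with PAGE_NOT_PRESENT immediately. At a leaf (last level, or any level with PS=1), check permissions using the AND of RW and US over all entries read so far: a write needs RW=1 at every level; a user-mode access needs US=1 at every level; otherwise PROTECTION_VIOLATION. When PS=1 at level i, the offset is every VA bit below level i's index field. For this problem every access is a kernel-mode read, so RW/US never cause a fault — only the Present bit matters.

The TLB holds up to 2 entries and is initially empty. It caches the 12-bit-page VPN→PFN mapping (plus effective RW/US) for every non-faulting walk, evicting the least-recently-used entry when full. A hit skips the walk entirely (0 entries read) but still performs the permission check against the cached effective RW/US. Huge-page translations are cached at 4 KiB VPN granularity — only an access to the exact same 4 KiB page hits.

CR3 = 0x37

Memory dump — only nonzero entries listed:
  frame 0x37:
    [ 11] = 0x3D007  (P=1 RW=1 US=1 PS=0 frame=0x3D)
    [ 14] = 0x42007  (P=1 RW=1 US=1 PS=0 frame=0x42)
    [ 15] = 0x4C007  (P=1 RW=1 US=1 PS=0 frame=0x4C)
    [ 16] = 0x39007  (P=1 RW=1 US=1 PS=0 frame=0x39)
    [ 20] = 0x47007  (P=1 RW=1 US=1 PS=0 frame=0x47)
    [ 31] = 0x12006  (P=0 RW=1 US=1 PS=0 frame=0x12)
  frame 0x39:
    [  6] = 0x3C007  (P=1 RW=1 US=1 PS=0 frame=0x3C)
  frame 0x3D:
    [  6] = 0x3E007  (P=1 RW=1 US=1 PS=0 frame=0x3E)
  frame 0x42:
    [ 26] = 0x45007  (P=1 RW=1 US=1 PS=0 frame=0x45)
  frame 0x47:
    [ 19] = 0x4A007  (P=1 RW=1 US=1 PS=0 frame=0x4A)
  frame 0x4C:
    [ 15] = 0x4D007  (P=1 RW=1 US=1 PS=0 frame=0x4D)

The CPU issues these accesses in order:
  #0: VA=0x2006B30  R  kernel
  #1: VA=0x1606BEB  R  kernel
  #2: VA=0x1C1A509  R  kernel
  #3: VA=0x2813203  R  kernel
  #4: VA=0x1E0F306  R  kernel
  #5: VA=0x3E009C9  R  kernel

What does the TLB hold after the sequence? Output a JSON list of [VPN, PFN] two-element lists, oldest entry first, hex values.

Walk each access:
#0 VA=0x2006B30 (r,kernel):
  [0] read 0x37 idx=16: raw=0x39007 flags P=1 W=1 U=1 S=0
  [1] read 0x39 idx=6: raw=0x3C007 flags P=1 W=1 U=1 S=0
  ⇒ phys 0x3CB30  [2 reads]
#1 VA=0x1606BEB (r,kernel):
  [0] read 0x37 idx=11: raw=0x3D007 flags P=1 W=1 U=1 S=0
  [1] read 0x3D idx=6: raw=0x3E007 flags P=1 W=1 U=1 S=0
  ⇒ phys 0x3EBEB  [2 reads]
#2 VA=0x1C1A509 (r,kernel):
  [0] read 0x37 idx=14: raw=0x42007 flags P=1 W=1 U=1 S=0
  [1] read 0x42 idx=26: raw=0x45007 flags P=1 W=1 U=1 S=0
  ⇒ phys 0x45509  [2 reads]
#3 VA=0x2813203 (r,kernel):
  [0] read 0x37 idx=20: raw=0x47007 flags P=1 W=1 U=1 S=0
  [1] read 0x47 idx=19: raw=0x4A007 flags P=1 W=1 U=1 S=0
  ⇒ phys 0x4A203  [2 reads]
#4 VA=0x1E0F306 (r,kernel):
  [0] read 0x37 idx=15: raw=0x4C007 flags P=1 W=1 U=1 S=0
  [1] read 0x4C idx=15: raw=0x4D007 flags P=1 W=1 U=1 S=0
  ⇒ phys 0x4D306  [2 reads]
#5 VA=0x3E009C9 (r,kernel):
  [0] read 0x37 idx=31: raw=0x12006 flags P=0 W=1 U=1 S=0
  → PAGE_NOT_PRESENT  (1 entries read)

TLB: [["0x2813", "0x4A"], ["0x1E0F", "0x4D"]]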